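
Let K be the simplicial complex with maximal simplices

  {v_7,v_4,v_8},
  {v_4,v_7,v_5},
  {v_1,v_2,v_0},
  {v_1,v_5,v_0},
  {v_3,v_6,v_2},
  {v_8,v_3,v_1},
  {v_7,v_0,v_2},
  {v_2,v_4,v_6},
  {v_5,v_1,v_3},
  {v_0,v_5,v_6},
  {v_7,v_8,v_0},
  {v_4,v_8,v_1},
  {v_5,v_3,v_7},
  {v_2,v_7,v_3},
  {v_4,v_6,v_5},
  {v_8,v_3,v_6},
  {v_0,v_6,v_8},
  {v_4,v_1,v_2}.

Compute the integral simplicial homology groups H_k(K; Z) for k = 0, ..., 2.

H_0 = Z,  H_1 = Z^2,  H_2 = Z.

Order the vertices as v_0 < v_1 < v_2 < v_3 < v_4 < v_5 < v_6 < v_7 < v_8. Listing each simplex with vertices in this order, K has dimension 2 with simplices:

  0-simplices (9): [v_0], [v_1], [v_2], [v_3], [v_4], [v_5], [v_6], [v_7], [v_8]
  1-simplices (27): (27 of them)
  2-simplices (18): (18 of them)

giving chain groups C_0 ≅ Z^9, C_1 ≅ Z^27, C_2 ≅ Z^18.

Boundary ∂_1: C_1 → C_0 is given by ∂[p,q] = [q] − [p].
As a 9×27 matrix over Z this has rank 8, with invariant factors (1,1,1,1,1,1,1,1).

∂_2: C_2 → C_1 acts by ∂[p,q,r] = [q,r] − [p,r] + [p,q]. For instance
  ∂[v_2,v_3,v_7] = [v_3,v_7] − [v_2,v_7] + [v_2,v_3],
  ∂[v_1,v_3,v_5] = [v_3,v_5] − [v_1,v_5] + [v_1,v_3].
The 27×18 boundary matrix has rank 17 and Smith normal form diag(1,1,1,1,1,1,1,1,1,1,1,1,1,1,1,1,1).

Now H_k = ker ∂_k / im ∂_{k+1}, so:

  H_0: rank C_0 − rank ∂_1 = 9 − 8 = 1, and the invariant factors of ∂_1 are all 1, so H_0 = Z.
  H_1: rank ker ∂_1 − rank ∂_2 = (27 − 8) − 17 = 2, and the invariant factors of ∂_2 are all 1, so H_1 = Z^2.
  H_2: rank ker ∂_2 − rank ∂_3 = (18 − 17) − 0 = 1, and there is no ∂_3, so H_2 = Z.

(K is a triangulation of the torus T^2.)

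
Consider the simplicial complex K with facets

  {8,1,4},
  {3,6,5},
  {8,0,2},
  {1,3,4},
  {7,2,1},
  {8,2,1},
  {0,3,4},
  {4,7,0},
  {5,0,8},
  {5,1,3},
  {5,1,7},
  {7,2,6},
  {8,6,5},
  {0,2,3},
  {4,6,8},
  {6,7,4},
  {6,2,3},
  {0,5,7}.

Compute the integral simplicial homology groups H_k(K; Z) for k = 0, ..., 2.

Fix the vertex order 0 < 1 < 2 < 3 < 4 < 5 < 6 < 7 < 8 and write every simplex with vertices in increasing order. Then dim K = 2 and the simplices of K are:

  0-simplices (9): [0], [1], [2], [3], [4], [5], [6], [7], [8]
  1-simplices (27): (27 of them)
  2-simplices (18): [0,2,3], [0,2,8], [0,3,4], [0,4,7], [0,5,7], [0,5,8], [1,2,7], [1,2,8], [1,3,4], [1,3,5], [1,4,8], [1,5,7], [2,3,6], [2,6,7], [3,5,6], [4,6,7], [4,6,8], [5,6,8]

giving chain groups C_0 ≅ Z^9, C_1 ≅ Z^27, C_2 ≅ Z^18.

Boundary ∂_1: C_1 → C_0 sends each edge [p,q] (with p < q) to q − p. For instance
  ∂[1,4] = [4] − [1].
The 9×27 boundary matrix has rank 8 and Smith normal form diag(1,1,1,1,1,1,1,1).

The boundary map ∂_2: C_2 → C_1 maps a triangle to the signed sum of its edges. For instance
  ∂[0,3,4] = [3,4] − [0,4] + [0,3],
  ∂[1,2,7] = [2,7] − [1,7] + [1,2].
The resulting 27×18 matrix has rank 17, and its Smith normal form has invariant factors (1,1,1,1,1,1,1,1,1,1,1,1,1,1,1,1,1).

From H_k ≅ ker(∂_k) / im(∂_{k+1}) we obtain:

  H_0: rank C_0 − rank ∂_1 = 9 − 8 = 1, and the invariant factors of ∂_1 are all 1, so H_0 ≅ Z.
  H_1: rank ker ∂_1 − rank ∂_2 = (27 − 8) − 17 = 2, and the invariant factors of ∂_2 are all 1, so H_1 ≅ Z^2.
  H_2: rank ker ∂_2 − rank ∂_3 = (18 − 17) − 0 = 1, and there is no ∂_3, so H_2 ≅ Z.

As a check, the Euler characteristic is 9 − 27 + 18 = 0, which agrees with 1 − 2 + 1 = 0.
(K is a triangulation of the torus T^2.)

H_0 = Z,  H_1 = Z^2,  H_2 = Z.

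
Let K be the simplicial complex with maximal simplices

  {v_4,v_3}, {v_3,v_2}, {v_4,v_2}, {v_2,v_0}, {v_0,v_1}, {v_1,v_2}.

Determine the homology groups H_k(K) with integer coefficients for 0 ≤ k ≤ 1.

Take the total order v_0 < v_1 < v_2 < v_3 < v_4 on the vertex set. Then K (dimension 1) consists of the simplices:

  0-simplices (5): [v_0], [v_1], [v_2], [v_3], [v_4]
  1-simplices (6): [v_0,v_1], [v_0,v_2], [v_1,v_2], [v_2,v_3], [v_2,v_4], [v_3,v_4]

giving chain groups C_0 ≅ Z^5, C_1 ≅ Z^6.

Boundary ∂_1: C_1 → C_0 is given by ∂[p,q] = [q] − [p]. For instance
  ∂[v_3,v_4] = [v_4] − [v_3].
This gives a 5×6 integer matrix of rank 4; reducing to Smith normal form yields diagonal entries (1,1,1,1).

Reading off H_k = ker ∂_k / im ∂_{k+1}:

  H_0: rank C_0 − rank ∂_1 = 5 − 4 = 1, and the invariant factors of ∂_1 are all 1, so H_0 ≅ Z.
  H_1: rank ker ∂_1 − rank ∂_2 = (6 − 4) − 0 = 2, and there is no ∂_2, so H_1 ≅ Z^2.

H_0 ≅ Z,  H_1 ≅ Z^2.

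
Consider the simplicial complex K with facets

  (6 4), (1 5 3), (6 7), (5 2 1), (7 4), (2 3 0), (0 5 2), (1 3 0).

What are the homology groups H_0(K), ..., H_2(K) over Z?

Fix the vertex order 0 < 1 < 2 < 3 < 4 < 5 < 6 < 7 and write every simplex with vertices in increasing order. Then dim K = 2 and the simplices of K are:

  0-simplices (8): [0], [1], [2], [3], [4], [5], [6], [7]
  1-simplices (13): [0,1], [0,2], [0,3], [0,5], [1,2], [1,3], [1,5], [2,3], [2,5], [3,5], [4,6], [4,7], [6,7]
  2-simplices (5): [0,1,3], [0,2,3], [0,2,5], [1,2,5], [1,3,5]

giving chain groups C_0 ≅ Z^8, C_1 ≅ Z^13, C_2 ≅ Z^5.

The boundary map ∂_1: C_1 → C_0 maps an edge to its endpoints' difference, ∂[p,q] = q − p. For instance
  ∂[2,3] = [3] − [2].
As a 8×13 matrix over Z this has rank 6, with invariant factors (1,1,1,1,1,1).

∂_2: C_2 → C_1 maps a triangle to the signed sum of its edges. For instance
  ∂[1,2,5] = [2,5] − [1,5] + [1,2],
  ∂[1,3,5] = [3,5] − [1,5] + [1,3].
This gives a 13×5 integer matrix of rank 5; reducing to Smith normal form yields diagonal entries (1,1,1,1,1).

Now H_k = ker ∂_k / im ∂_{k+1}, so:

  H_0: rank C_0 − rank ∂_1 = 8 − 6 = 2, and the invariant factors of ∂_1 are all 1, so H_0 ≅ Z^2.
  H_1: rank ker ∂_1 − rank ∂_2 = (13 − 6) − 5 = 2, and the invariant factors of ∂_2 are all 1, so H_1 ≅ Z^2.
  H_2: rank ker ∂_2 − rank ∂_3 = (5 − 5) − 0 = 0, and there is no ∂_3, so H_2 ≅ 0.

(K is a triangulation of the disjoint union of the circle S^1 and the Möbius band.)

H_0 = Z^2,  H_1 = Z^2,  H_2 = 0.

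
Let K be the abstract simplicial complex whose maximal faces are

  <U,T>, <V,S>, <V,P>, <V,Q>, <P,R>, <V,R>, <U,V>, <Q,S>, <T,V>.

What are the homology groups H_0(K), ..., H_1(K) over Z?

H_0 ≅ Z,  H_1 ≅ Z^3.

Order the vertices as P < Q < R < S < T < U < V. Listing each simplex with vertices in this order, K has dimension 1 with simplices:

  0-simplices (7): P, Q, R, S, T, U, V
  1-simplices (9): PR, PV, QS, QV, RV, SV, TU, TV, UV

giving chain groups C_0 ≅ Z^7, C_1 ≅ Z^9.

The boundary map ∂_1: C_1 → C_0 sends each edge [p,q] (with p < q) to q − p. For instance
  ∂PR = R − P.
As a 7×9 matrix over Z this has rank 6, with invariant factors (1,1,1,1,1,1).

Computing H_k = (kernel of ∂_k) / (image of ∂_{k+1}):

  H_0: rank C_0 − rank ∂_1 = 7 − 6 = 1, and the invariant factors of ∂_1 are all 1, so H_0 ≅ Z.
  H_1: rank ker ∂_1 − rank ∂_2 = (9 − 6) − 0 = 3, and there is no ∂_2, so H_1 ≅ Z^3.

As a check, the Euler characteristic is 7 − 9 = -2, which agrees with 1 − 3 = -2.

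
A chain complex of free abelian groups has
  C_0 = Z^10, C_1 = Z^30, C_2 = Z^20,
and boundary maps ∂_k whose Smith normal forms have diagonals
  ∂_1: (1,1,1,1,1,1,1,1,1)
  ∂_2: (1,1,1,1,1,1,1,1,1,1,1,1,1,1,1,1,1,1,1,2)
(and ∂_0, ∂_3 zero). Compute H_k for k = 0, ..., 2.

H_0: b_0 = 10 − 0 − 9 = 1; torsion from ∂_1 factors > 1: none. So H_0 ≅ Z.
H_1: b_1 = 30 − 9 − 20 = 1; torsion from ∂_2 factors > 1: [2]. So H_1 ≅ Z ⊕ Z/2.
H_2: b_2 = 20 − 20 − 0 = 0; torsion from ∂_3 factors > 1: none. So H_2 ≅ 0.

H_0 ≅ Z,  H_1 ≅ Z ⊕ Z/2,  H_2 = 0.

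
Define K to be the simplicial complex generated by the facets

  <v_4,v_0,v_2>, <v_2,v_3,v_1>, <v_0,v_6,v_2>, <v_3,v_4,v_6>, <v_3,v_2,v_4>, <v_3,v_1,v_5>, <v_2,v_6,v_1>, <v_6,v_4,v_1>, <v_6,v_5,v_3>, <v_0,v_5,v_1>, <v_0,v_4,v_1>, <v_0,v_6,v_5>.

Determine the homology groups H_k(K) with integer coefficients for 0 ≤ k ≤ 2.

H_0 = Z,  H_1 = Z/2,  H_2 = 0.

Order the vertices as v_0 < v_1 < v_2 < v_3 < v_4 < v_5 < v_6. Listing each simplex with vertices in this order, K has dimension 2 with simplices:

  0-simplices (7): [v_0], [v_1], [v_2], [v_3], [v_4], [v_5], [v_6]
  1-simplices (18): (18 of them)
  2-simplices (12): (12 of them)

so the chain groups are C_0 ≅ Z^7, C_1 ≅ Z^18, C_2 ≅ Z^12.

Boundary ∂_1: C_1 → C_0 sends each edge [p,q] (with p < q) to q − p. For instance
  ∂[v_5,v_6] = [v_6] − [v_5].
The resulting 7×18 matrix has rank 6, and its Smith normal form has invariant factors (1,1,1,1,1,1).

∂_2: C_2 → C_1 sends each 2-simplex [p,q,r] to [q,r] − [p,r] + [p,q]. For instance
  ∂[v_0,v_5,v_6] = [v_5,v_6] − [v_0,v_6] + [v_0,v_5],
  ∂[v_3,v_4,v_6] = [v_4,v_6] − [v_3,v_6] + [v_3,v_4].
The 18×12 boundary matrix has rank 12 and Smith normal form diag(1,1,1,1,1,1,1,1,1,1,1,2).

Computing H_k = (kernel of ∂_k) / (image of ∂_{k+1}):

  H_0: rank C_0 − rank ∂_1 = 7 − 6 = 1, and the invariant factors of ∂_1 are all 1, so H_0 ≅ Z.
  H_1: rank ker ∂_1 − rank ∂_2 = (18 − 6) − 12 = 0, and ∂_2 has invariant factor 2 > 1, so H_1 ≅ Z/2.
  H_2: rank ker ∂_2 − rank ∂_3 = (12 − 12) − 0 = 0, and there is no ∂_3, so H_2 ≅ 0.

(K is a triangulation of the real projective plane RP^2.)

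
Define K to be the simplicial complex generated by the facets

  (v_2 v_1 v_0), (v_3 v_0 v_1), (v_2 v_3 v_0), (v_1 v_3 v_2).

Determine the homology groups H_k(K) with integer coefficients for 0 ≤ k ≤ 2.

We work with the vertex ordering v_0 < v_1 < v_2 < v_3. The simplices of K, each written with vertices in increasing order, are:

  0-simplices (4): [v_0], [v_1], [v_2], [v_3]
  1-simplices (6): [v_0,v_1], [v_0,v_2], [v_0,v_3], [v_1,v_2], [v_1,v_3], [v_2,v_3]
  2-simplices (4): [v_0,v_1,v_2], [v_0,v_1,v_3], [v_0,v_2,v_3], [v_1,v_2,v_3]

Hence C_0 ≅ Z^4, C_1 ≅ Z^6, C_2 ≅ Z^4.

The boundary map ∂_1: C_1 → C_0 is given by ∂[p,q] = [q] − [p]. For instance
  ∂[v_0,v_2] = [v_2] − [v_0].
As a 4×6 matrix over Z this has rank 3, with invariant factors (1,1,1).

Boundary ∂_2: C_2 → C_1 maps a triangle to the signed sum of its edges. For instance
  ∂[v_0,v_2,v_3] = [v_2,v_3] − [v_0,v_3] + [v_0,v_2],
  ∂[v_0,v_1,v_2] = [v_1,v_2] − [v_0,v_2] + [v_0,v_1].
The 6×4 boundary matrix has rank 3 and Smith normal form diag(1,1,1).

Computing H_k = (kernel of ∂_k) / (image of ∂_{k+1}):

  H_0: rank C_0 − rank ∂_1 = 4 − 3 = 1, and the invariant factors of ∂_1 are all 1, so H_0 ≅ Z.
  H_1: rank ker ∂_1 − rank ∂_2 = (6 − 3) − 3 = 0, and the invariant factors of ∂_2 are all 1, so H_1 ≅ 0.
  H_2: rank ker ∂_2 − rank ∂_3 = (4 − 3) − 0 = 1, and there is no ∂_3, so H_2 ≅ Z.

(K is a triangulation of the 2-sphere S^2.)

H_0 = Z,  H_1 = 0,  H_2 = Z.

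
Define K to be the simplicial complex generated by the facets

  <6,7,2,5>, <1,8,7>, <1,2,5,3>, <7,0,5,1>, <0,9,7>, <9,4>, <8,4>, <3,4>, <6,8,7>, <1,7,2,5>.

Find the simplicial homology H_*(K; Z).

Order the vertices as 0 < 1 < 2 < 3 < 4 < 5 < 6 < 7 < 8 < 9. Listing each simplex with vertices in this order, K has dimension 3 with simplices:

  0-simplices (10): [0], [1], [2], [3], [4], [5], [6], [7], [8], [9]
  1-simplices (23): [0,1], [0,5], [0,7], [0,9], [1,2], [1,3], [1,5], [1,7], [1,8], [2,3], [2,5], [2,6], [2,7], [3,4], [3,5], [4,8], [4,9], [5,6], [5,7], [6,7], [6,8], [7,8], [7,9]
  2-simplices (16): [0,1,5], [0,1,7], [0,5,7], [0,7,9], [1,2,3], [1,2,5], [1,2,7], [1,3,5], [1,5,7], [1,7,8], [2,3,5], [2,5,6], [2,5,7], [2,6,7], [5,6,7], [6,7,8]
  3-simplices (4): [0,1,5,7], [1,2,3,5], [1,2,5,7], [2,5,6,7]

Hence C_0 ≅ Z^10, C_1 ≅ Z^23, C_2 ≅ Z^16, C_3 ≅ Z^4.

The boundary map ∂_1: C_1 → C_0 sends each edge [p,q] (with p < q) to q − p.
The 10×23 boundary matrix has rank 9 and Smith normal form diag(1,1,1,1,1,1,1,1,1).

∂_2: C_2 → C_1 acts by ∂[p,q,r] = [q,r] − [p,r] + [p,q]. For instance
  ∂[2,6,7] = [6,7] − [2,7] + [2,6],
  ∂[2,5,6] = [5,6] − [2,6] + [2,5].
The 23×16 boundary matrix has rank 12 and Smith normal form diag(1,1,1,1,1,1,1,1,1,1,1,1).

∂_3: C_3 → C_2 sends each 3-simplex σ to the alternating sum Σ_i (−1)^i (σ with its i-th vertex removed). For instance
  ∂[2,5,6,7] = [5,6,7] − [2,6,7] + [2,5,7] − [2,5,6],
  ∂[1,2,5,7] = [2,5,7] − [1,5,7] + [1,2,7] − [1,2,5].
This gives a 16×4 integer matrix of rank 4; reducing to Smith normal form yields diagonal entries (1,1,1,1).

Now H_k = ker ∂_k / im ∂_{k+1}, so:

  H_0: rank C_0 − rank ∂_1 = 10 − 9 = 1, and the invariant factors of ∂_1 are all 1, so H_0 ≅ Z.
  H_1: rank ker ∂_1 − rank ∂_2 = (23 − 9) − 12 = 2, and the invariant factors of ∂_2 are all 1, so H_1 ≅ Z^2.
  H_2: rank ker ∂_2 − rank ∂_3 = (16 − 12) − 4 = 0, and the invariant factors of ∂_3 are all 1, so H_2 ≅ 0.
  H_3: rank ker ∂_3 − rank ∂_4 = (4 − 4) − 0 = 0, and there is no ∂_4, so H_3 ≅ 0.

H_0 = Z,  H_1 = Z^2,  H_2 = 0,  H_3 = 0.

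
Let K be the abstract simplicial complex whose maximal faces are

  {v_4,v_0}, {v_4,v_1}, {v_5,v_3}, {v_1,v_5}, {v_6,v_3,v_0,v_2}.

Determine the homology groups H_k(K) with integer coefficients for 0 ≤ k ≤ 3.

Fix the vertex order v_0 < v_1 < v_2 < v_3 < v_4 < v_5 < v_6 and write every simplex with vertices in increasing order. Then dim K = 3 and the simplices of K are:

  0-simplices (7): [v_0], [v_1], [v_2], [v_3], [v_4], [v_5], [v_6]
  1-simplices (10): [v_0,v_2], [v_0,v_3], [v_0,v_4], [v_0,v_6], [v_1,v_4], [v_1,v_5], [v_2,v_3], [v_2,v_6], [v_3,v_5], [v_3,v_6]
  2-simplices (4): [v_0,v_2,v_3], [v_0,v_2,v_6], [v_0,v_3,v_6], [v_2,v_3,v_6]
  3-simplices (1): [v_0,v_2,v_3,v_6]

giving chain groups C_0 ≅ Z^7, C_1 ≅ Z^10, C_2 ≅ Z^4, C_3 ≅ Z^1.

∂_1: C_1 → C_0 sends each edge [p,q] (with p < q) to q − p. For instance
  ∂[v_1,v_5] = [v_5] − [v_1].
The resulting 7×10 matrix has rank 6, and its Smith normal form has invariant factors (1,1,1,1,1,1).

∂_2: C_2 → C_1 maps a triangle to the signed sum of its edges. For instance
  ∂[v_0,v_2,v_3] = [v_2,v_3] − [v_0,v_3] + [v_0,v_2],
  ∂[v_2,v_3,v_6] = [v_3,v_6] − [v_2,v_6] + [v_2,v_3].
As a 10×4 matrix over Z this has rank 3, with invariant factors (1,1,1).

Boundary ∂_3: C_3 → C_2 sends each 3-simplex σ to the alternating sum Σ_i (−1)^i (σ with its i-th vertex removed). For instance
  ∂[v_0,v_2,v_3,v_6] = [v_2,v_3,v_6] − [v_0,v_3,v_6] + [v_0,v_2,v_6] − [v_0,v_2,v_3].
This gives a 4×1 integer matrix of rank 1; reducing to Smith normal form yields diagonal entries (1).

Computing H_k = (kernel of ∂_k) / (image of ∂_{k+1}):

  H_0: rank C_0 − rank ∂_1 = 7 − 6 = 1, and the invariant factors of ∂_1 are all 1, so H_0 ≅ Z.
  H_1: rank ker ∂_1 − rank ∂_2 = (10 − 6) − 3 = 1, and the invariant factors of ∂_2 are all 1, so H_1 ≅ Z.
  H_2: rank ker ∂_2 − rank ∂_3 = (4 − 3) − 1 = 0, and the invariant factors of ∂_3 are all 1, so H_2 ≅ 0.
  H_3: rank ker ∂_3 − rank ∂_4 = (1 − 1) − 0 = 0, and there is no ∂_4, so H_3 ≅ 0.

H_0 = Z,  H_1 = Z,  H_2 = 0,  H_3 = 0.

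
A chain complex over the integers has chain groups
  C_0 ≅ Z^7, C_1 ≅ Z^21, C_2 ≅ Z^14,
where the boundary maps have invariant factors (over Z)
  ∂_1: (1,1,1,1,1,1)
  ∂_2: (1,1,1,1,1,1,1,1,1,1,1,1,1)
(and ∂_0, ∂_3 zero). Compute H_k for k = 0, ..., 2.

H_0 = Z,  H_1 = Z^2,  H_2 = Z.

H_0: b_0 = 7 − 0 − 6 = 1; torsion from ∂_1 factors > 1: none. So H_0 = Z.
H_1: b_1 = 21 − 6 − 13 = 2; torsion from ∂_2 factors > 1: none. So H_1 = Z^2.
H_2: b_2 = 14 − 13 − 0 = 1; torsion from ∂_3 factors > 1: none. So H_2 = Z.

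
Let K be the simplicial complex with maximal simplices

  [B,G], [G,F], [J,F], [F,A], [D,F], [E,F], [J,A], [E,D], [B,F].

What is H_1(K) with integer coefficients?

K has 7 vertices, 9 edges.
rank ∂_1 = 6, rank ∂_2 = 0 ⇒ b_1 = 9 − 6 − 0 = 3. So H_1 = Z^3.

H_1 ≅ Z^3.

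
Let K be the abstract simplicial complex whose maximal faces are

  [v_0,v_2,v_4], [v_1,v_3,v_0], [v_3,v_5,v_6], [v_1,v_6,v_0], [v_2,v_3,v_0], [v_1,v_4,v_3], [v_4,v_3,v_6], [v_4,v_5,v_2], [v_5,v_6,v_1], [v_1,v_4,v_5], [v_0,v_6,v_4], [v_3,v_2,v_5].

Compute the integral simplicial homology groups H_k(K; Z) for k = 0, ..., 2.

Take the total order v_0 < v_1 < v_2 < v_3 < v_4 < v_5 < v_6 on the vertex set. Then K (dimension 2) consists of the simplices:

  0-simplices (7): [v_0], [v_1], [v_2], [v_3], [v_4], [v_5], [v_6]
  1-simplices (18): (18 of them)
  2-simplices (12): (12 of them)

Hence C_0 ≅ Z^7, C_1 ≅ Z^18, C_2 ≅ Z^12.

Boundary ∂_1: C_1 → C_0 maps an edge to its endpoints' difference, ∂[p,q] = q − p. For instance
  ∂[v_4,v_6] = [v_6] − [v_4].
As a 7×18 matrix over Z this has rank 6, with invariant factors (1,1,1,1,1,1).

∂_2: C_2 → C_1 sends each 2-simplex [p,q,r] to [q,r] − [p,r] + [p,q]. For instance
  ∂[v_0,v_1,v_6] = [v_1,v_6] − [v_0,v_6] + [v_0,v_1],
  ∂[v_3,v_5,v_6] = [v_5,v_6] − [v_3,v_6] + [v_3,v_5].
The resulting 18×12 matrix has rank 12, and its Smith normal form has invariant factors (1,1,1,1,1,1,1,1,1,1,1,2).

From H_k ≅ ker(∂_k) / im(∂_{k+1}) we obtain:

  H_0: rank C_0 − rank ∂_1 = 7 − 6 = 1, and the invariant factors of ∂_1 are all 1, so H_0 = Z.
  H_1: rank ker ∂_1 − rank ∂_2 = (18 − 6) − 12 = 0, and ∂_2 has invariant factor 2 > 1, so H_1 = Z_2.
  H_2: rank ker ∂_2 − rank ∂_3 = (12 − 12) − 0 = 0, and there is no ∂_3, so H_2 = 0.

As a check, the Euler characteristic is 7 − 18 + 12 = 1, which agrees with 1 − 0 + 0 = 1.

H_0 = Z,  H_1 = Z_2,  H_2 = 0.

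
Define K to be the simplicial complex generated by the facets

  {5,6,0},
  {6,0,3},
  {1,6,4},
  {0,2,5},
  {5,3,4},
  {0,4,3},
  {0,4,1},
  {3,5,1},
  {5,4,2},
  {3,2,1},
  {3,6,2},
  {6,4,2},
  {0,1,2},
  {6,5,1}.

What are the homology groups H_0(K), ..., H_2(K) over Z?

Order the vertices as 0 < 1 < 2 < 3 < 4 < 5 < 6. Listing each simplex with vertices in this order, K has dimension 2 with simplices:

  0-simplices (7): [0], [1], [2], [3], [4], [5], [6]
  1-simplices (21): [0,1], [0,2], [0,3], [0,4], [0,5], [0,6], [1,2], [1,3], [1,4], [1,5], [1,6], [2,3], [2,4], [2,5], [2,6], [3,4], [3,5], [3,6], [4,5], [4,6], [5,6]
  2-simplices (14): [0,1,2], [0,1,4], [0,2,5], [0,3,4], [0,3,6], [0,5,6], [1,2,3], [1,3,5], [1,4,6], [1,5,6], [2,3,6], [2,4,5], [2,4,6], [3,4,5]

giving chain groups C_0 ≅ Z^7, C_1 ≅ Z^21, C_2 ≅ Z^14.

∂_1: C_1 → C_0 maps an edge to its endpoints' difference, ∂[p,q] = q − p.
This gives a 7×21 integer matrix of rank 6; reducing to Smith normal form yields diagonal entries (1,1,1,1,1,1).

The boundary map ∂_2: C_2 → C_1 acts by ∂[p,q,r] = [q,r] − [p,r] + [p,q]. For instance
  ∂[0,2,5] = [2,5] − [0,5] + [0,2],
  ∂[1,3,5] = [3,5] − [1,5] + [1,3].
This gives a 21×14 integer matrix of rank 13; reducing to Smith normal form yields diagonal entries (1,1,1,1,1,1,1,1,1,1,1,1,1).

Now H_k = ker ∂_k / im ∂_{k+1}, so:

  H_0: rank C_0 − rank ∂_1 = 7 − 6 = 1, and the invariant factors of ∂_1 are all 1, so H_0 = Z.
  H_1: rank ker ∂_1 − rank ∂_2 = (21 − 6) − 13 = 2, and the invariant factors of ∂_2 are all 1, so H_1 = Z^2.
  H_2: rank ker ∂_2 − rank ∂_3 = (14 − 13) − 0 = 1, and there is no ∂_3, so H_2 = Z.

As a check, the Euler characteristic is 7 − 21 + 14 = 0, which agrees with 1 − 2 + 1 = 0.
(K is a triangulation of the torus T^2.)

H_0 = Z,  H_1 = Z^2,  H_2 = Z.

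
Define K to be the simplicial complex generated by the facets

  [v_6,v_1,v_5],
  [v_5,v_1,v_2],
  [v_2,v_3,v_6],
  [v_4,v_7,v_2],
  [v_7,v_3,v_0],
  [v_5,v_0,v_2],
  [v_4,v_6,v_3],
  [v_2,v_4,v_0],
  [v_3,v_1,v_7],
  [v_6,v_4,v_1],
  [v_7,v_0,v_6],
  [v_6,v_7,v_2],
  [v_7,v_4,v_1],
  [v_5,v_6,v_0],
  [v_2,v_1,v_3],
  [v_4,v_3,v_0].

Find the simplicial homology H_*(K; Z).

We work with the vertex ordering v_0 < v_1 < v_2 < v_3 < v_4 < v_5 < v_6 < v_7. The simplices of K, each written with vertices in increasing order, are:

  0-simplices (8): [v_0], [v_1], [v_2], [v_3], [v_4], [v_5], [v_6], [v_7]
  1-simplices (24): (24 of them)
  2-simplices (16): (16 of them)

so the chain groups are C_0 ≅ Z^8, C_1 ≅ Z^24, C_2 ≅ Z^16.

The boundary map ∂_1: C_1 → C_0 sends each edge [p,q] (with p < q) to q − p. For instance
  ∂[v_2,v_6] = [v_6] − [v_2].
The resulting 8×24 matrix has rank 7, and its Smith normal form has invariant factors (1,1,1,1,1,1,1).

Boundary ∂_2: C_2 → C_1 acts by ∂[p,q,r] = [q,r] − [p,r] + [p,q]. For instance
  ∂[v_1,v_4,v_7] = [v_4,v_7] − [v_1,v_7] + [v_1,v_4],
  ∂[v_0,v_2,v_5] = [v_2,v_5] − [v_0,v_5] + [v_0,v_2].
The 24×16 boundary matrix has rank 15 and Smith normal form diag(1,1,1,1,1,1,1,1,1,1,1,1,1,1,1).

Reading off H_k = ker ∂_k / im ∂_{k+1}:

  H_0: rank C_0 − rank ∂_1 = 8 − 7 = 1, and the invariant factors of ∂_1 are all 1, so H_0 ≅ Z.
  H_1: rank ker ∂_1 − rank ∂_2 = (24 − 7) − 15 = 2, and the invariant factors of ∂_2 are all 1, so H_1 ≅ Z^2.
  H_2: rank ker ∂_2 − rank ∂_3 = (16 − 15) − 0 = 1, and there is no ∂_3, so H_2 ≅ Z.

As a check, the Euler characteristic is 8 − 24 + 16 = 0, which agrees with 1 − 2 + 1 = 0.

H_0 ≅ Z,  H_1 ≅ Z^2,  H_2 ≅ Z.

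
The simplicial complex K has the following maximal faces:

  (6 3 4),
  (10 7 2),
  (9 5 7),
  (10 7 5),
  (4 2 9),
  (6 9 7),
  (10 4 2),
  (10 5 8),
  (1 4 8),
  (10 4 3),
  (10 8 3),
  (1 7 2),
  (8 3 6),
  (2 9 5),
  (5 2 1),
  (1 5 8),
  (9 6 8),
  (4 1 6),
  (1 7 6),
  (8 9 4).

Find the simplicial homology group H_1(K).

Order the vertices as 1 < 2 < 3 < 4 < 5 < 6 < 7 < 8 < 9 < 10. Listing each simplex with vertices in this order, K has dimension 2 with simplices:

  0-simplices (10): [1], [2], [3], [4], [5], [6], [7], [8], [9], [10]
  1-simplices (30): (30 of them)
  2-simplices (20): (20 of them)

so the chain groups are C_0 ≅ Z^10, C_1 ≅ Z^30, C_2 ≅ Z^20.

Boundary ∂_1: C_1 → C_0 is given by ∂[p,q] = [q] − [p]. For instance
  ∂[3,6] = [6] − [3].
This gives a 10×30 integer matrix of rank 9; reducing to Smith normal form yields diagonal entries (1,1,1,1,1,1,1,1,1).

∂_2: C_2 → C_1 maps a triangle to the signed sum of its edges. For instance
  ∂[5,7,10] = [7,10] − [5,10] + [5,7],
  ∂[2,4,10] = [4,10] − [2,10] + [2,4].
The 30×20 boundary matrix has rank 20 and Smith normal form diag(1,1,1,1,1,1,1,1,1,1,1,1,1,1,1,1,1,1,1,2).

Now H_k = ker ∂_k / im ∂_{k+1}, so:

  H_1: rank ker ∂_1 − rank ∂_2 = (30 − 9) − 20 = 1, and ∂_2 has invariant factor 2 > 1, so H_1 ≅ Z ⊕ Z_2.

H_1 = Z ⊕ Z_2.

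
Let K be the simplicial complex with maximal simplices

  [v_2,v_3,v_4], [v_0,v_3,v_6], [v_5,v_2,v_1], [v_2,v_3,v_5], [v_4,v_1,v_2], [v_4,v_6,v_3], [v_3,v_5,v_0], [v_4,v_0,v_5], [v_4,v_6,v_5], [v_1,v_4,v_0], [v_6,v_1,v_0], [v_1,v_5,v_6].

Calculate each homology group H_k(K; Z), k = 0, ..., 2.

H_0 ≅ Z,  H_1 ≅ Z/2,  H_2 = 0.

Order the vertices as v_0 < v_1 < v_2 < v_3 < v_4 < v_5 < v_6. Listing each simplex with vertices in this order, K has dimension 2 with simplices:

  0-simplices (7): [v_0], [v_1], [v_2], [v_3], [v_4], [v_5], [v_6]
  1-simplices (18): (18 of them)
  2-simplices (12): (12 of them)

so the chain groups are C_0 ≅ Z^7, C_1 ≅ Z^18, C_2 ≅ Z^12.

∂_1: C_1 → C_0 maps an edge to its endpoints' difference, ∂[p,q] = q − p.
As a 7×18 matrix over Z this has rank 6, with invariant factors (1,1,1,1,1,1).

Boundary ∂_2: C_2 → C_1 acts by ∂[p,q,r] = [q,r] − [p,r] + [p,q]. For instance
  ∂[v_3,v_4,v_6] = [v_4,v_6] − [v_3,v_6] + [v_3,v_4],
  ∂[v_0,v_3,v_5] = [v_3,v_5] − [v_0,v_5] + [v_0,v_3].
As a 18×12 matrix over Z this has rank 12, with invariant factors (1,1,1,1,1,1,1,1,1,1,1,2).

From H_k ≅ ker(∂_k) / im(∂_{k+1}) we obtain:

  H_0: rank C_0 − rank ∂_1 = 7 − 6 = 1, and the invariant factors of ∂_1 are all 1, so H_0 = Z.
  H_1: rank ker ∂_1 − rank ∂_2 = (18 − 6) − 12 = 0, and ∂_2 has invariant factor 2 > 1, so H_1 = Z/2.
  H_2: rank ker ∂_2 − rank ∂_3 = (12 − 12) − 0 = 0, and there is no ∂_3, so H_2 = 0.

(K is a triangulation of the real projective plane RP^2.)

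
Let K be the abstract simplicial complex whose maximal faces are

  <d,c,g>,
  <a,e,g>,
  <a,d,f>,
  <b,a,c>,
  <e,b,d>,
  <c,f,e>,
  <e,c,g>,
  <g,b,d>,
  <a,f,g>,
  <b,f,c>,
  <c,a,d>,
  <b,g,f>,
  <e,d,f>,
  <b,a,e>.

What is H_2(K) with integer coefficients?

Fix the vertex order a < b < c < d < e < f < g and write every simplex with vertices in increasing order. Then dim K = 2 and the simplices of K are:

  0-simplices (7): a, b, c, d, e, f, g
  1-simplices (21): ab, ac, ad, ae, af, ag, bc, bd, be, bf, bg, cd, ce, cf, cg, de, df, dg, ef, eg, fg
  2-simplices (14): abc, abe, acd, adf, aeg, afg, bcf, bde, bdg, bfg, cdg, cef, ceg, def

giving chain groups C_0 ≅ Z^7, C_1 ≅ Z^21, C_2 ≅ Z^14.

∂_1: C_1 → C_0 sends each edge [p,q] (with p < q) to q − p. For instance
  ∂ef = f − e.
As a 7×21 matrix over Z this has rank 6, with invariant factors (1,1,1,1,1,1).

The boundary map ∂_2: C_2 → C_1 sends each 2-simplex [p,q,r] to [q,r] − [p,r] + [p,q]. For instance
  ∂bdg = dg − bg + bd,
  ∂adf = df − af + ad.
This gives a 21×14 integer matrix of rank 13; reducing to Smith normal form yields diagonal entries (1,1,1,1,1,1,1,1,1,1,1,1,1).

Now H_k = ker ∂_k / im ∂_{k+1}, so:

  H_2: rank ker ∂_2 − rank ∂_3 = (14 − 13) − 0 = 1, and there is no ∂_3, so H_2 ≅ Z.

(K is a triangulation of the torus T^2.)

H_2 ≅ Z.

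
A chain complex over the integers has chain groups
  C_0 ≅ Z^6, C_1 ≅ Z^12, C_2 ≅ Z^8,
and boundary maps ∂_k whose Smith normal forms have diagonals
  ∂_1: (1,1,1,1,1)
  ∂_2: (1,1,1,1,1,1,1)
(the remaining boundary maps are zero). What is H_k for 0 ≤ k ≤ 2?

H_0 = Z,  H_1 = 0,  H_2 = Z.

H_0: b_0 = 6 − 0 − 5 = 1; torsion from ∂_1 factors > 1: none. So H_0 = Z.
H_1: b_1 = 12 − 5 − 7 = 0; torsion from ∂_2 factors > 1: none. So H_1 = 0.
H_2: b_2 = 8 − 7 − 0 = 1; torsion from ∂_3 factors > 1: none. So H_2 = Z.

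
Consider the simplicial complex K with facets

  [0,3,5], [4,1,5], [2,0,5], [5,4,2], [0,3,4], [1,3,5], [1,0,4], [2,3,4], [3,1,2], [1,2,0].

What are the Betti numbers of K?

Order the vertices as 0 < 1 < 2 < 3 < 4 < 5. Listing each simplex with vertices in this order, K has dimension 2 with simplices:

  0-simplices (6): [0], [1], [2], [3], [4], [5]
  1-simplices (15): [0,1], [0,2], [0,3], [0,4], [0,5], [1,2], [1,3], [1,4], [1,5], [2,3], [2,4], [2,5], [3,4], [3,5], [4,5]
  2-simplices (10): [0,1,2], [0,1,4], [0,2,5], [0,3,4], [0,3,5], [1,2,3], [1,3,5], [1,4,5], [2,3,4], [2,4,5]

so the chain groups are C_0 ≅ Z^6, C_1 ≅ Z^15, C_2 ≅ Z^10.

∂_1: C_1 → C_0 is given by ∂[p,q] = [q] − [p]. For instance
  ∂[3,5] = [5] − [3].
This gives a 6×15 integer matrix of rank 5; reducing to Smith normal form yields diagonal entries (1,1,1,1,1).

∂_2: C_2 → C_1 sends each 2-simplex [p,q,r] to [q,r] − [p,r] + [p,q]. For instance
  ∂[1,3,5] = [3,5] − [1,5] + [1,3],
  ∂[2,4,5] = [4,5] − [2,5] + [2,4].
As a 15×10 matrix over Z this has rank 10, with invariant factors (1,1,1,1,1,1,1,1,1,2).

Computing H_k = (kernel of ∂_k) / (image of ∂_{k+1}):

  H_0: rank C_0 − rank ∂_1 = 6 − 5 = 1, and the invariant factors of ∂_1 are all 1, so H_0 = Z.
  H_1: rank ker ∂_1 − rank ∂_2 = (15 − 5) − 10 = 0, and ∂_2 has invariant factor 2 > 1, so H_1 = Z_2.
  H_2: rank ker ∂_2 − rank ∂_3 = (10 − 10) − 0 = 0, and there is no ∂_3, so H_2 = 0.

(K is a triangulation of the real projective plane RP^2.)

Hence the Betti numbers are b_0 = 1, b_1 = 0, b_2 = 0.

b_0 = 1, b_1 = 0, b_2 = 0.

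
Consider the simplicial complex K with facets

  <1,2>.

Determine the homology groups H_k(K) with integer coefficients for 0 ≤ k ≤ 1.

Order the vertices as 1 < 2. Listing each simplex with vertices in this order, K has dimension 1 with simplices:

  0-simplices (2): [1], [2]
  1-simplices (1): [1,2]

Hence C_0 ≅ Z^2, C_1 ≅ Z^1.

∂_1: C_1 → C_0 sends each edge [p,q] (with p < q) to q − p. For instance
  ∂[1,2] = [2] − [1].
The 2×1 boundary matrix has rank 1 and Smith normal form diag(1).

Computing H_k = (kernel of ∂_k) / (image of ∂_{k+1}):

  H_0: rank C_0 − rank ∂_1 = 2 − 1 = 1, and the invariant factors of ∂_1 are all 1, so H_0 = Z.
  H_1: rank ker ∂_1 − rank ∂_2 = (1 − 1) − 0 = 0, and there is no ∂_2, so H_1 = 0.

As a check, the Euler characteristic is 2 − 1 = 1, which agrees with 1 − 0 = 1.
(K is a triangulation of the 1-simplex.)

H_0 ≅ Z,  H_1 = 0.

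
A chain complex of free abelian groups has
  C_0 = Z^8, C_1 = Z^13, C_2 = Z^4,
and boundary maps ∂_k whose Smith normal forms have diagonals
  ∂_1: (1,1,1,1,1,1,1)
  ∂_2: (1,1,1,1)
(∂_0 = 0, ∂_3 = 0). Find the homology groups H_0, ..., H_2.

H_0: b_0 = 8 − 0 − 7 = 1; torsion from ∂_1 factors > 1: none. So H_0 = Z.
H_1: b_1 = 13 − 7 − 4 = 2; torsion from ∂_2 factors > 1: none. So H_1 = Z^2.
H_2: b_2 = 4 − 4 − 0 = 0; torsion from ∂_3 factors > 1: none. So H_2 = 0.

H_0 = Z,  H_1 = Z^2,  H_2 = 0.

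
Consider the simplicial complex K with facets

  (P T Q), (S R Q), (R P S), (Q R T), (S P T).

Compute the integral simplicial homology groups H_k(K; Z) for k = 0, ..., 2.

H_0 ≅ Z,  H_1 ≅ Z,  H_2 = 0.

Fix the vertex order P < Q < R < S < T and write every simplex with vertices in increasing order. Then dim K = 2 and the simplices of K are:

  0-simplices (5): P, Q, R, S, T
  1-simplices (10): PQ, PR, PS, PT, QR, QS, QT, RS, RT, ST
  2-simplices (5): PQT, PRS, PST, QRS, QRT

so the chain groups are C_0 ≅ Z^5, C_1 ≅ Z^10, C_2 ≅ Z^5.

Boundary ∂_1: C_1 → C_0 sends each edge [p,q] (with p < q) to q − p.
The resulting 5×10 matrix has rank 4, and its Smith normal form has invariant factors (1,1,1,1).

∂_2: C_2 → C_1 acts by ∂[p,q,r] = [q,r] − [p,r] + [p,q]. For instance
  ∂QRT = RT − QT + QR,
  ∂QRS = RS − QS + QR.
The 10×5 boundary matrix has rank 5 and Smith normal form diag(1,1,1,1,1).

Reading off H_k = ker ∂_k / im ∂_{k+1}:

  H_0: rank C_0 − rank ∂_1 = 5 − 4 = 1, and the invariant factors of ∂_1 are all 1, so H_0 ≅ Z.
  H_1: rank ker ∂_1 − rank ∂_2 = (10 − 4) − 5 = 1, and the invariant factors of ∂_2 are all 1, so H_1 ≅ Z.
  H_2: rank ker ∂_2 − rank ∂_3 = (5 − 5) − 0 = 0, and there is no ∂_3, so H_2 ≅ 0.

As a check, the Euler characteristic is 5 − 10 + 5 = 0, which agrees with 1 − 1 + 0 = 0.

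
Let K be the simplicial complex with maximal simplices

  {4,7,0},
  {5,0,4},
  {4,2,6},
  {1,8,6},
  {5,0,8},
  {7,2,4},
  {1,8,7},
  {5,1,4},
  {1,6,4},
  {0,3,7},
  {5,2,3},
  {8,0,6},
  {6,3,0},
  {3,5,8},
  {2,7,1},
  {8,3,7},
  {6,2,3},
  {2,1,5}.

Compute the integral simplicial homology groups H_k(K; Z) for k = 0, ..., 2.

K has 9 vertices, 27 edges, 18 triangles.
rank ∂_0 = 0, rank ∂_1 = 8 ⇒ b_0 = 9 − 0 − 8 = 1; all invariant factors of ∂_1 are 1 so no torsion. So H_0 ≅ Z.
rank ∂_1 = 8, rank ∂_2 = 18 ⇒ b_1 = 27 − 8 − 18 = 1; ∂_2 has invariant factor(s) [2] giving torsion. So H_1 ≅ Z ⊕ Z/2.
rank ∂_2 = 18, rank ∂_3 = 0 ⇒ b_2 = 18 − 18 − 0 = 0. So H_2 ≅ 0.

H_0 ≅ Z,  H_1 ≅ Z ⊕ Z/2,  H_2 = 0.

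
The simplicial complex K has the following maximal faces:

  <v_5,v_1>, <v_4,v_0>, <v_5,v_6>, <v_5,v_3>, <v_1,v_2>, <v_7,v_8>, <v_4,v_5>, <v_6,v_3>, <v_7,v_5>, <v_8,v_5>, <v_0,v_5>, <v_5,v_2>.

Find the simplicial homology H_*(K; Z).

H_0 ≅ Z,  H_1 ≅ Z^4.

We work with the vertex ordering v_0 < v_1 < v_2 < v_3 < v_4 < v_5 < v_6 < v_7 < v_8. The simplices of K, each written with vertices in increasing order, are:

  0-simplices (9): [v_0], [v_1], [v_2], [v_3], [v_4], [v_5], [v_6], [v_7], [v_8]
  1-simplices (12): [v_0,v_4], [v_0,v_5], [v_1,v_2], [v_1,v_5], [v_2,v_5], [v_3,v_5], [v_3,v_6], [v_4,v_5], [v_5,v_6], [v_5,v_7], [v_5,v_8], [v_7,v_8]

Hence C_0 ≅ Z^9, C_1 ≅ Z^12.

Boundary ∂_1: C_1 → C_0 sends each edge [p,q] (with p < q) to q − p.
As a 9×12 matrix over Z this has rank 8, with invariant factors (1,1,1,1,1,1,1,1).

Computing H_k = (kernel of ∂_k) / (image of ∂_{k+1}):

  H_0: rank C_0 − rank ∂_1 = 9 − 8 = 1, and the invariant factors of ∂_1 are all 1, so H_0 ≅ Z.
  H_1: rank ker ∂_1 − rank ∂_2 = (12 − 8) − 0 = 4, and there is no ∂_2, so H_1 ≅ Z^4.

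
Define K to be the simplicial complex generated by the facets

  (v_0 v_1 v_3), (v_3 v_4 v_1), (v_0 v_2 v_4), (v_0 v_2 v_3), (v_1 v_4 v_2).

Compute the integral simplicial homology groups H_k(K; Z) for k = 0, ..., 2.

We work with the vertex ordering v_0 < v_1 < v_2 < v_3 < v_4. The simplices of K, each written with vertices in increasing order, are:

  0-simplices (5): [v_0], [v_1], [v_2], [v_3], [v_4]
  1-simplices (10): [v_0,v_1], [v_0,v_2], [v_0,v_3], [v_0,v_4], [v_1,v_2], [v_1,v_3], [v_1,v_4], [v_2,v_3], [v_2,v_4], [v_3,v_4]
  2-simplices (5): [v_0,v_1,v_3], [v_0,v_2,v_3], [v_0,v_2,v_4], [v_1,v_2,v_4], [v_1,v_3,v_4]

giving chain groups C_0 ≅ Z^5, C_1 ≅ Z^10, C_2 ≅ Z^5.

Boundary ∂_1: C_1 → C_0 sends each edge [p,q] (with p < q) to q − p. For instance
  ∂[v_1,v_2] = [v_2] − [v_1].
The 5×10 boundary matrix has rank 4 and Smith normal form diag(1,1,1,1).

The boundary map ∂_2: C_2 → C_1 acts by ∂[p,q,r] = [q,r] − [p,r] + [p,q]. For instance
  ∂[v_0,v_1,v_3] = [v_1,v_3] − [v_0,v_3] + [v_0,v_1],
  ∂[v_0,v_2,v_3] = [v_2,v_3] − [v_0,v_3] + [v_0,v_2].
As a 10×5 matrix over Z this has rank 5, with invariant factors (1,1,1,1,1).

Now H_k = ker ∂_k / im ∂_{k+1}, so:

  H_0: rank C_0 − rank ∂_1 = 5 − 4 = 1, and the invariant factors of ∂_1 are all 1, so H_0 = Z.
  H_1: rank ker ∂_1 − rank ∂_2 = (10 − 4) − 5 = 1, and the invariant factors of ∂_2 are all 1, so H_1 = Z.
  H_2: rank ker ∂_2 − rank ∂_3 = (5 − 5) − 0 = 0, and there is no ∂_3, so H_2 = 0.

H_0 = Z,  H_1 = Z,  H_2 = 0.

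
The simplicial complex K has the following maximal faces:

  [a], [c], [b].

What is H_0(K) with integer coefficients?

K has 3 vertices.
rank ∂_0 = 0, rank ∂_1 = 0 ⇒ b_0 = 3 − 0 − 0 = 3. So H_0 ≅ Z^3.

H_0 ≅ Z^3.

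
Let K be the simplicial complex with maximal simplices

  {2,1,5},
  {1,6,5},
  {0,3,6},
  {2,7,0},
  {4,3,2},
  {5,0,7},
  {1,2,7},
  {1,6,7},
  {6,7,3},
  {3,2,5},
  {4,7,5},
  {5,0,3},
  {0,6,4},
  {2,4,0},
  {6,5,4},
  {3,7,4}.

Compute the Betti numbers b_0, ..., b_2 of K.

Take the total order 0 < 1 < 2 < 3 < 4 < 5 < 6 < 7 on the vertex set. Then K (dimension 2) consists of the simplices:

  0-simplices (8): [0], [1], [2], [3], [4], [5], [6], [7]
  1-simplices (24): (24 of them)
  2-simplices (16): [0,2,4], [0,2,7], [0,3,5], [0,3,6], [0,4,6], [0,5,7], [1,2,5], [1,2,7], [1,5,6], [1,6,7], [2,3,4], [2,3,5], [3,4,7], [3,6,7], [4,5,6], [4,5,7]

giving chain groups C_0 ≅ Z^8, C_1 ≅ Z^24, C_2 ≅ Z^16.

The boundary map ∂_1: C_1 → C_0 sends each edge [p,q] (with p < q) to q − p. For instance
  ∂[1,7] = [7] − [1].
The 8×24 boundary matrix has rank 7 and Smith normal form diag(1,1,1,1,1,1,1).

∂_2: C_2 → C_1 acts by ∂[p,q,r] = [q,r] − [p,r] + [p,q]. For instance
  ∂[4,5,6] = [5,6] − [4,6] + [4,5],
  ∂[1,2,5] = [2,5] − [1,5] + [1,2].
The 24×16 boundary matrix has rank 15 and Smith normal form diag(1,1,1,1,1,1,1,1,1,1,1,1,1,1,1).

Now H_k = ker ∂_k / im ∂_{k+1}, so:

  H_0: rank C_0 − rank ∂_1 = 8 − 7 = 1, and the invariant factors of ∂_1 are all 1, so H_0 ≅ Z.
  H_1: rank ker ∂_1 − rank ∂_2 = (24 − 7) − 15 = 2, and the invariant factors of ∂_2 are all 1, so H_1 ≅ Z^2.
  H_2: rank ker ∂_2 − rank ∂_3 = (16 − 15) − 0 = 1, and there is no ∂_3, so H_2 ≅ Z.

(K is a triangulation of the torus T^2.)

Hence the Betti numbers are b_0 = 1, b_1 = 2, b_2 = 1.

b_0 = 1, b_1 = 2, b_2 = 1.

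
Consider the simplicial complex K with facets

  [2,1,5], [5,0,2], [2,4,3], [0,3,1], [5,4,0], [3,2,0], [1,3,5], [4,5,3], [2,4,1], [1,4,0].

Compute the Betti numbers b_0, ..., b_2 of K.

Order the vertices as 0 < 1 < 2 < 3 < 4 < 5. Listing each simplex with vertices in this order, K has dimension 2 with simplices:

  0-simplices (6): [0], [1], [2], [3], [4], [5]
  1-simplices (15): [0,1], [0,2], [0,3], [0,4], [0,5], [1,2], [1,3], [1,4], [1,5], [2,3], [2,4], [2,5], [3,4], [3,5], [4,5]
  2-simplices (10): [0,1,3], [0,1,4], [0,2,3], [0,2,5], [0,4,5], [1,2,4], [1,2,5], [1,3,5], [2,3,4], [3,4,5]

giving chain groups C_0 ≅ Z^6, C_1 ≅ Z^15, C_2 ≅ Z^10.

∂_1: C_1 → C_0 is given by ∂[p,q] = [q] − [p]. For instance
  ∂[2,3] = [3] − [2].
The resulting 6×15 matrix has rank 5, and its Smith normal form has invariant factors (1,1,1,1,1).

The boundary map ∂_2: C_2 → C_1 sends each 2-simplex [p,q,r] to [q,r] − [p,r] + [p,q]. For instance
  ∂[0,1,4] = [1,4] − [0,4] + [0,1],
  ∂[0,2,3] = [2,3] − [0,3] + [0,2].
The resulting 15×10 matrix has rank 10, and its Smith normal form has invariant factors (1,1,1,1,1,1,1,1,1,2).

Reading off H_k = ker ∂_k / im ∂_{k+1}:

  H_0: rank C_0 − rank ∂_1 = 6 − 5 = 1, and the invariant factors of ∂_1 are all 1, so H_0 ≅ Z.
  H_1: rank ker ∂_1 − rank ∂_2 = (15 − 5) − 10 = 0, and ∂_2 has invariant factor 2 > 1, so H_1 ≅ Z/2.
  H_2: rank ker ∂_2 − rank ∂_3 = (10 − 10) − 0 = 0, and there is no ∂_3, so H_2 ≅ 0.

Hence the Betti numbers are b_0 = 1, b_1 = 0, b_2 = 0.

b_0 = 1, b_1 = 0, b_2 = 0.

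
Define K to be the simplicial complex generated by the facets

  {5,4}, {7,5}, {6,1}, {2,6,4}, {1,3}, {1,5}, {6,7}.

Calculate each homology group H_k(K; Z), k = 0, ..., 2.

Take the total order 1 < 2 < 3 < 4 < 5 < 6 < 7 on the vertex set. Then K (dimension 2) consists of the simplices:

  0-simplices (7): [1], [2], [3], [4], [5], [6], [7]
  1-simplices (9): [1,3], [1,5], [1,6], [2,4], [2,6], [4,5], [4,6], [5,7], [6,7]
  2-simplices (1): [2,4,6]

giving chain groups C_0 ≅ Z^7, C_1 ≅ Z^9, C_2 ≅ Z^1.

The boundary map ∂_1: C_1 → C_0 sends each edge [p,q] (with p < q) to q − p. For instance
  ∂[6,7] = [7] − [6].
As a 7×9 matrix over Z this has rank 6, with invariant factors (1,1,1,1,1,1).

The boundary map ∂_2: C_2 → C_1 maps a triangle to the signed sum of its edges. For instance
  ∂[2,4,6] = [4,6] − [2,6] + [2,4].
The resulting 9×1 matrix has rank 1, and its Smith normal form has invariant factors (1).

From H_k ≅ ker(∂_k) / im(∂_{k+1}) we obtain:

  H_0: rank C_0 − rank ∂_1 = 7 − 6 = 1, and the invariant factors of ∂_1 are all 1, so H_0 ≅ Z.
  H_1: rank ker ∂_1 − rank ∂_2 = (9 − 6) − 1 = 2, and the invariant factors of ∂_2 are all 1, so H_1 ≅ Z^2.
  H_2: rank ker ∂_2 − rank ∂_3 = (1 − 1) − 0 = 0, and there is no ∂_3, so H_2 ≅ 0.

H_0 = Z,  H_1 = Z^2,  H_2 = 0.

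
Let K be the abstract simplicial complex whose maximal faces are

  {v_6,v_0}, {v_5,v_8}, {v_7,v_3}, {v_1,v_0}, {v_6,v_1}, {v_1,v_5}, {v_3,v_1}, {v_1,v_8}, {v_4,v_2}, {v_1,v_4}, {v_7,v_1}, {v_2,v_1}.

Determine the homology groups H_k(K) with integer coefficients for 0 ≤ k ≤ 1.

H_0 = Z,  H_1 = Z^4.

K has 9 vertices, 12 edges.
rank ∂_0 = 0, rank ∂_1 = 8 ⇒ b_0 = 9 − 0 − 8 = 1; all invariant factors of ∂_1 are 1 so no torsion. So H_0 ≅ Z.
rank ∂_1 = 8, rank ∂_2 = 0 ⇒ b_1 = 12 − 8 − 0 = 4. So H_1 ≅ Z^4.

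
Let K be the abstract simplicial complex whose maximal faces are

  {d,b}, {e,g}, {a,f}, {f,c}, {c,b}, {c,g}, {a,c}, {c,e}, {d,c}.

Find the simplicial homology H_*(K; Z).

Fix the vertex order a < b < c < d < e < f < g and write every simplex with vertices in increasing order. Then dim K = 1 and the simplices of K are:

  0-simplices (7): a, b, c, d, e, f, g
  1-simplices (9): ac, af, bc, bd, cd, ce, cf, cg, eg

so the chain groups are C_0 ≅ Z^7, C_1 ≅ Z^9.

Boundary ∂_1: C_1 → C_0 is given by ∂[p,q] = [q] − [p]. For instance
  ∂ac = c − a.
The 7×9 boundary matrix has rank 6 and Smith normal form diag(1,1,1,1,1,1).

Computing H_k = (kernel of ∂_k) / (image of ∂_{k+1}):

  H_0: rank C_0 − rank ∂_1 = 7 − 6 = 1, and the invariant factors of ∂_1 are all 1, so H_0 ≅ Z.
  H_1: rank ker ∂_1 − rank ∂_2 = (9 − 6) − 0 = 3, and there is no ∂_2, so H_1 ≅ Z^3.

H_0 = Z,  H_1 = Z^3.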